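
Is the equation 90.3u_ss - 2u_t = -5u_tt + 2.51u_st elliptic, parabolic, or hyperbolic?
Rewriting in standard form: 90.3u_ss - 2.51u_st + 5u_tt - 2u_t = 0. Computing B² - 4AC with A = 90.3, B = -2.51, C = 5: discriminant = -1799.6999 (negative). Answer: elliptic.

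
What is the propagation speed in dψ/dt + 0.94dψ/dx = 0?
Speed = 0.94. Information travels along x - 0.94t = const (rightward).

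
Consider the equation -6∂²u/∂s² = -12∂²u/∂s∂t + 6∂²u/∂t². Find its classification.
Rewriting in standard form: -6∂²u/∂s² + 12∂²u/∂s∂t - 6∂²u/∂t² = 0. Parabolic. (A = -6, B = 12, C = -6 gives B² - 4AC = 0.)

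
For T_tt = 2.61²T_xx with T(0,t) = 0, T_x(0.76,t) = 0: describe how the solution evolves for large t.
T oscillates (no decay). Energy is conserved; the solution oscillates indefinitely as standing waves.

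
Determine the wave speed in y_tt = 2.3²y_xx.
Speed = 2.3. Information travels along characteristics x = x₀ ± 2.3t.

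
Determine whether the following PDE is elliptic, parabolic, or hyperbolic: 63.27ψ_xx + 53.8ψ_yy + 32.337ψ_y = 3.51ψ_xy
Rewriting in standard form: 63.27ψ_xx - 3.51ψ_xy + 53.8ψ_yy + 32.337ψ_y = 0. Coefficients: A = 63.27, B = -3.51, C = 53.8. B² - 4AC = -13603.3839, which is negative, so the equation is elliptic.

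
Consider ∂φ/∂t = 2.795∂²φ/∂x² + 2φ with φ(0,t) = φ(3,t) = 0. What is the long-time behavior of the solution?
As t → ∞, φ → 0. Diffusion dominates reaction (r=2 < κπ²/L²≈3.07); solution decays.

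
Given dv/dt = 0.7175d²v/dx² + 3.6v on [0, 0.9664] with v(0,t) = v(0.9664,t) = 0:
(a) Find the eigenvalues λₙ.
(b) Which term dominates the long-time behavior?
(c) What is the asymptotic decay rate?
Eigenvalues: λₙ = 0.7175n²π²/0.9664² - 3.6.
First three modes:
  n=1: λ₁ = 0.7175π²/0.9664² - 3.6 ≈ 3.982
  n=2: λ₂ = 2.87π²/0.9664² - 3.6 ≈ 26.73
  n=3: λ₃ = 6.4575π²/0.9664² - 3.6 ≈ 64.642
Since 0.7175π²/0.9664² ≈ 7.582 > 3.6, all λₙ > 0.
The n=1 mode decays slowest → dominates as t → ∞.
Asymptotic: v ~ c₁ sin(πx/0.9664) e^{-λ₁t} with decay rate λ₁ ≈ 3.982.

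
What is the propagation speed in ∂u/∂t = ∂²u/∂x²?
Infinite. The heat equation is parabolic, not hyperbolic, so disturbances propagate instantly.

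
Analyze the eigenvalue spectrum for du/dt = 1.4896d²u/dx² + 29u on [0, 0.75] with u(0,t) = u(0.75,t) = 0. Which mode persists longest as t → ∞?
Eigenvalues: λₙ = 1.4896n²π²/0.75² - 29.
First three modes:
  n=1: λ₁ = 1.4896π²/0.75² - 29 ≈ -2.864
  n=2: λ₂ = 5.9584π²/0.75² - 29 ≈ 75.546
  n=3: λ₃ = 13.4064π²/0.75² - 29 ≈ 206.228
Since 1.4896π²/0.75² ≈ 26.136 < 29, λ₁ < 0.
The n=1 mode grows fastest (−λₙ is largest for n=1) → dominates.
Asymptotic: u ~ c₁ sin(πx/0.75) e^{2.864t} (exponential growth at rate −λ₁ ≈ 2.864).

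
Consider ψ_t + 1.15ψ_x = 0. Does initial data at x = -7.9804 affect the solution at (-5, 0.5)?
No. Only data at x = -5.575 affects (-5, 0.5). Advection has one-way propagation along characteristics.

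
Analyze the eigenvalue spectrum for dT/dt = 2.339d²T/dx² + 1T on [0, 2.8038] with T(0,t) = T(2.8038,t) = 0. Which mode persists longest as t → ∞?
Eigenvalues: λₙ = 2.339n²π²/2.8038² - 1.
First three modes:
  n=1: λ₁ = 2.339π²/2.8038² - 1 ≈ 1.937
  n=2: λ₂ = 9.356π²/2.8038² - 1 ≈ 10.746
  n=3: λ₃ = 21.051π²/2.8038² - 1 ≈ 25.429
Since 2.339π²/2.8038² ≈ 2.937 > 1, all λₙ > 0.
The n=1 mode decays slowest → dominates as t → ∞.
Asymptotic: T ~ c₁ sin(πx/2.8038) e^{-λ₁t} with decay rate λ₁ ≈ 1.937.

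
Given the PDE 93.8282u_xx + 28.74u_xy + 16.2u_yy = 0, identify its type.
The second-order coefficients are A = 93.8282, B = 28.74, C = 16.2. Since B² - 4AC = -5254.07976 < 0, this is an elliptic PDE.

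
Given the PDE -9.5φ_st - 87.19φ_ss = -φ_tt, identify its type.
Rewriting in standard form: -87.19φ_ss - 9.5φ_st + φ_tt = 0. The second-order coefficients are A = -87.19, B = -9.5, C = 1. Since B² - 4AC = 439.01 > 0, this is a hyperbolic PDE.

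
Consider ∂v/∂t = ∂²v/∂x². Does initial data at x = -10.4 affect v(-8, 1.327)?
Yes, for any finite x. The heat equation has infinite propagation speed, so all initial data affects all points at any t > 0.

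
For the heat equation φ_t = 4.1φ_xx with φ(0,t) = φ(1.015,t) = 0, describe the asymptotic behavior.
φ → 0. Heat diffuses out through both boundaries.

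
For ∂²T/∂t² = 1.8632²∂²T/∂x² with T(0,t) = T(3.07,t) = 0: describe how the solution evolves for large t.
T oscillates (no decay). Energy is conserved; the solution oscillates indefinitely as standing waves.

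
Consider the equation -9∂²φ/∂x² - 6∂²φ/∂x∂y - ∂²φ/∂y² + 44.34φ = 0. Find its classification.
Parabolic. (A = -9, B = -6, C = -1 gives B² - 4AC = 0.)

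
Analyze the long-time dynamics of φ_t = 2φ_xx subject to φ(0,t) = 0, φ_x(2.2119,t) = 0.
Long-time behavior: φ → 0. Heat escapes through the Dirichlet boundary.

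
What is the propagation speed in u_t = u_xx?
Infinite. The heat equation is parabolic, not hyperbolic, so disturbances propagate instantly.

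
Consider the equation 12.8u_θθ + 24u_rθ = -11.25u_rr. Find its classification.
Rewriting in standard form: 11.25u_rr + 24u_rθ + 12.8u_θθ = 0. Parabolic. (A = 11.25, B = 24, C = 12.8 gives B² - 4AC = 0.)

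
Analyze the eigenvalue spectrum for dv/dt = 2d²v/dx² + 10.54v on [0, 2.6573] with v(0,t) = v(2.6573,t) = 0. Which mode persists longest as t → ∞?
Eigenvalues: λₙ = 2n²π²/2.6573² - 10.54.
First three modes:
  n=1: λ₁ = 2π²/2.6573² - 10.54 ≈ -7.745
  n=2: λ₂ = 8π²/2.6573² - 10.54 ≈ 0.642
  n=3: λ₃ = 18π²/2.6573² - 10.54 ≈ 14.619
Since 2π²/2.6573² ≈ 2.795 < 10.54, λ₁ < 0.
The n=1 mode grows fastest (−λₙ is largest for n=1) → dominates.
Asymptotic: v ~ c₁ sin(πx/2.6573) e^{7.745t} (exponential growth at rate −λ₁ ≈ 7.745).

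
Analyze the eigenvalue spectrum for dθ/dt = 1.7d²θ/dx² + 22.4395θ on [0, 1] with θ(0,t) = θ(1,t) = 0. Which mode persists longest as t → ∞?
Eigenvalues: λₙ = 1.7n²π²/1² - 22.4395.
First three modes:
  n=1: λ₁ = 1.7π² - 22.4395 ≈ -5.661
  n=2: λ₂ = 6.8π² - 22.4395 ≈ 44.674
  n=3: λ₃ = 15.3π² - 22.4395 ≈ 128.565
Since 1.7π² ≈ 16.778 < 22.4395, λ₁ < 0.
The n=1 mode grows fastest (−λₙ is largest for n=1) → dominates.
Asymptotic: θ ~ c₁ sin(πx/1) e^{5.661t} (exponential growth at rate −λ₁ ≈ 5.661).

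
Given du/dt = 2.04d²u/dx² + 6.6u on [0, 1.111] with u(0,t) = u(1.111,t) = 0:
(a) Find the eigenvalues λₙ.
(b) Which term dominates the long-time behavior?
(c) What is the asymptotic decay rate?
Eigenvalues: λₙ = 2.04n²π²/1.111² - 6.6.
First three modes:
  n=1: λ₁ = 2.04π²/1.111² - 6.6 ≈ 9.712
  n=2: λ₂ = 8.16π²/1.111² - 6.6 ≈ 58.647
  n=3: λ₃ = 18.36π²/1.111² - 6.6 ≈ 140.206
Since 2.04π²/1.111² ≈ 16.312 > 6.6, all λₙ > 0.
The n=1 mode decays slowest → dominates as t → ∞.
Asymptotic: u ~ c₁ sin(πx/1.111) e^{-λ₁t} with decay rate λ₁ ≈ 9.712.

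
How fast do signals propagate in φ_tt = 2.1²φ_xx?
Speed = 2.1. Information travels along characteristics x = x₀ ± 2.1t.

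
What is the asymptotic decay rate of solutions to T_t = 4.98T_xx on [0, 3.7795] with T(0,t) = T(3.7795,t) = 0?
Eigenvalues: λₙ = 4.98n²π²/3.7795².
First three modes:
  n=1: λ₁ = 4.98π²/3.7795² ≈ 3.441
  n=2: λ₂ = 19.92π²/3.7795² ≈ 13.763 (4× faster decay)
  n=3: λ₃ = 44.82π²/3.7795² ≈ 30.967 (9× faster decay)
As t → ∞, higher modes decay exponentially faster. The n=1 mode dominates: T ~ c₁ sin(πx/3.7795) e^{-λ₁t}.
Decay rate: λ₁ = 4.98π²/3.7795² ≈ 3.441.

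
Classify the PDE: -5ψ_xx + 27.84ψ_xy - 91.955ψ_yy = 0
A = -5, B = 27.84, C = -91.955. Discriminant B² - 4AC = -1064.0344. Since -1064.0344 < 0, elliptic.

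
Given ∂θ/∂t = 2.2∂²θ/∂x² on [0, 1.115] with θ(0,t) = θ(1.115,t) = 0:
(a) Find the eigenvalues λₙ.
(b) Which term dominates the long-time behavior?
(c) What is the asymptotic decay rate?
Eigenvalues: λₙ = 2.2n²π²/1.115².
First three modes:
  n=1: λ₁ = 2.2π²/1.115² ≈ 17.465
  n=2: λ₂ = 8.8π²/1.115² ≈ 69.861 (4× faster decay)
  n=3: λ₃ = 19.8π²/1.115² ≈ 157.186 (9× faster decay)
As t → ∞, higher modes decay exponentially faster. The n=1 mode dominates: θ ~ c₁ sin(πx/1.115) e^{-λ₁t}.
Decay rate: λ₁ = 2.2π²/1.115² ≈ 17.465.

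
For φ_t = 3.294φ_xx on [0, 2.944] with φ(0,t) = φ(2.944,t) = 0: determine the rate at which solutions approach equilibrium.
Eigenvalues: λₙ = 3.294n²π²/2.944².
First three modes:
  n=1: λ₁ = 3.294π²/2.944² ≈ 3.751
  n=2: λ₂ = 13.176π²/2.944² ≈ 15.004 (4× faster decay)
  n=3: λ₃ = 29.646π²/2.944² ≈ 33.759 (9× faster decay)
As t → ∞, higher modes decay exponentially faster. The n=1 mode dominates: φ ~ c₁ sin(πx/2.944) e^{-λ₁t}.
Decay rate: λ₁ = 3.294π²/2.944² ≈ 3.751.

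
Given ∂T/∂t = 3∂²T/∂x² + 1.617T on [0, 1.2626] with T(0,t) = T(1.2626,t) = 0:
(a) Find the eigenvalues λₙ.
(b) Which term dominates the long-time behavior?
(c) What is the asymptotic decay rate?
Eigenvalues: λₙ = 3n²π²/1.2626² - 1.617.
First three modes:
  n=1: λ₁ = 3π²/1.2626² - 1.617 ≈ 16.956
  n=2: λ₂ = 12π²/1.2626² - 1.617 ≈ 72.676
  n=3: λ₃ = 27π²/1.2626² - 1.617 ≈ 165.543
Since 3π²/1.2626² ≈ 18.573 > 1.617, all λₙ > 0.
The n=1 mode decays slowest → dominates as t → ∞.
Asymptotic: T ~ c₁ sin(πx/1.2626) e^{-λ₁t} with decay rate λ₁ ≈ 16.956.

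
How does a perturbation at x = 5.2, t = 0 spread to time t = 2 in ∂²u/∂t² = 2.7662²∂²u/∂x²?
Domain of influence: [-0.3324, 10.7324]. Data at x = 5.2 spreads outward at speed 2.7662.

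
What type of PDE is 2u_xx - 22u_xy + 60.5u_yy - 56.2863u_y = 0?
With A = 2, B = -22, C = 60.5, the discriminant is 0. This is a parabolic PDE.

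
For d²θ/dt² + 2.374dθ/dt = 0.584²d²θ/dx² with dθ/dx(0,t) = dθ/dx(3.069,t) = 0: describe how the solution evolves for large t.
θ → constant (steady state). Damping (γ=2.374) dissipates the nonconstant modes; with Neumann BCs the spatial average obeys M''+γM'=0 and tends to a finite limit.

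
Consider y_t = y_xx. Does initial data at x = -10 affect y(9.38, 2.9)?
Yes, for any finite x. The heat equation has infinite propagation speed, so all initial data affects all points at any t > 0.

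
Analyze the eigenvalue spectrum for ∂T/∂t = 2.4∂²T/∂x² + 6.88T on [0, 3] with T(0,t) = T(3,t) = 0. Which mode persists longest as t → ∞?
Eigenvalues: λₙ = 2.4n²π²/3² - 6.88.
First three modes:
  n=1: λ₁ = 2.4π²/3² - 6.88 ≈ -4.248
  n=2: λ₂ = 9.6π²/3² - 6.88 ≈ 3.648
  n=3: λ₃ = 21.6π²/3² - 6.88 ≈ 16.807
Since 2.4π²/3² ≈ 2.632 < 6.88, λ₁ < 0.
The n=1 mode grows fastest (−λₙ is largest for n=1) → dominates.
Asymptotic: T ~ c₁ sin(πx/3) e^{4.248t} (exponential growth at rate −λ₁ ≈ 4.248).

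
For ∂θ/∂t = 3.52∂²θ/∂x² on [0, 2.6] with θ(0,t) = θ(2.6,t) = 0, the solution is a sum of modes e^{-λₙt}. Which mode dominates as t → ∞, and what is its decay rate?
Eigenvalues: λₙ = 3.52n²π²/2.6².
First three modes:
  n=1: λ₁ = 3.52π²/2.6² ≈ 5.139
  n=2: λ₂ = 14.08π²/2.6² ≈ 20.557 (4× faster decay)
  n=3: λ₃ = 31.68π²/2.6² ≈ 46.253 (9× faster decay)
As t → ∞, higher modes decay exponentially faster. The n=1 mode dominates: θ ~ c₁ sin(πx/2.6) e^{-λ₁t}.
Decay rate: λ₁ = 3.52π²/2.6² ≈ 5.139.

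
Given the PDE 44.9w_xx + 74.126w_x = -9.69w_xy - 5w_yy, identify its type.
Rewriting in standard form: 44.9w_xx + 9.69w_xy + 5w_yy + 74.126w_x = 0. The second-order coefficients are A = 44.9, B = 9.69, C = 5. Since B² - 4AC = -804.1039 < 0, this is an elliptic PDE.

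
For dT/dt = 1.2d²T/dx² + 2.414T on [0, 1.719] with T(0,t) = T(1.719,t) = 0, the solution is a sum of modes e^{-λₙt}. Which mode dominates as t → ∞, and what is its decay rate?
Eigenvalues: λₙ = 1.2n²π²/1.719² - 2.414.
First three modes:
  n=1: λ₁ = 1.2π²/1.719² - 2.414 ≈ 1.594
  n=2: λ₂ = 4.8π²/1.719² - 2.414 ≈ 13.618
  n=3: λ₃ = 10.8π²/1.719² - 2.414 ≈ 33.658
Since 1.2π²/1.719² ≈ 4.008 > 2.414, all λₙ > 0.
The n=1 mode decays slowest → dominates as t → ∞.
Asymptotic: T ~ c₁ sin(πx/1.719) e^{-λ₁t} with decay rate λ₁ ≈ 1.594.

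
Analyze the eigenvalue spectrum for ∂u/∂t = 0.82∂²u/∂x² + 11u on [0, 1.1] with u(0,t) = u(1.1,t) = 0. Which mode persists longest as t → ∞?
Eigenvalues: λₙ = 0.82n²π²/1.1² - 11.
First three modes:
  n=1: λ₁ = 0.82π²/1.1² - 11 ≈ -4.312
  n=2: λ₂ = 3.28π²/1.1² - 11 ≈ 15.754
  n=3: λ₃ = 7.38π²/1.1² - 11 ≈ 49.196
Since 0.82π²/1.1² ≈ 6.688 < 11, λ₁ < 0.
The n=1 mode grows fastest (−λₙ is largest for n=1) → dominates.
Asymptotic: u ~ c₁ sin(πx/1.1) e^{4.312t} (exponential growth at rate −λ₁ ≈ 4.312).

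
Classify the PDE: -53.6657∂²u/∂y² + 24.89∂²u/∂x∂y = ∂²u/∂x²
Rewriting in standard form: -∂²u/∂x² + 24.89∂²u/∂x∂y - 53.6657∂²u/∂y² = 0. A = -1, B = 24.89, C = -53.6657. Discriminant B² - 4AC = 404.8493. Since 404.8493 > 0, hyperbolic.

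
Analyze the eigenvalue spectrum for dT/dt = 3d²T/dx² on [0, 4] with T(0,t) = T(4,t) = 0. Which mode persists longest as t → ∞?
Eigenvalues: λₙ = 3n²π²/4².
First three modes:
  n=1: λ₁ = 3π²/4² ≈ 1.851
  n=2: λ₂ = 12π²/4² ≈ 7.402 (4× faster decay)
  n=3: λ₃ = 27π²/4² ≈ 16.655 (9× faster decay)
As t → ∞, higher modes decay exponentially faster. The n=1 mode dominates: T ~ c₁ sin(πx/4) e^{-λ₁t}.
Decay rate: λ₁ = 3π²/4² ≈ 1.851.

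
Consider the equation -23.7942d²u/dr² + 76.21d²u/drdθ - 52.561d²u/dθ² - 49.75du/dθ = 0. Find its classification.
Hyperbolic. (A = -23.7942, B = 76.21, C = -52.561 gives B² - 4AC = 805.3763152.)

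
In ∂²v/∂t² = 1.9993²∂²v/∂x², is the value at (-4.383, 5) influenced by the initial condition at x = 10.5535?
No. The domain of dependence is [-14.3795, 5.6135], and 10.5535 is outside this interval.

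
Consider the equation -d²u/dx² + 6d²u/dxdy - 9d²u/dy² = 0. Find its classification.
Parabolic. (A = -1, B = 6, C = -9 gives B² - 4AC = 0.)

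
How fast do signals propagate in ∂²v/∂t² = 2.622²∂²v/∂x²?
Speed = 2.622. Information travels along characteristics x = x₀ ± 2.622t.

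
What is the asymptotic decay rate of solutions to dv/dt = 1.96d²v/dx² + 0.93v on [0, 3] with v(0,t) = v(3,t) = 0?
Eigenvalues: λₙ = 1.96n²π²/3² - 0.93.
First three modes:
  n=1: λ₁ = 1.96π²/3² - 0.93 ≈ 1.219
  n=2: λ₂ = 7.84π²/3² - 0.93 ≈ 7.668
  n=3: λ₃ = 17.64π²/3² - 0.93 ≈ 18.414
Since 1.96π²/3² ≈ 2.149 > 0.93, all λₙ > 0.
The n=1 mode decays slowest → dominates as t → ∞.
Asymptotic: v ~ c₁ sin(πx/3) e^{-λ₁t} with decay rate λ₁ ≈ 1.219.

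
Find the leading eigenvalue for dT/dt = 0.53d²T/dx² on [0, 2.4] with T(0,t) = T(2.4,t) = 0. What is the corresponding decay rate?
Eigenvalues: λₙ = 0.53n²π²/2.4².
First three modes:
  n=1: λ₁ = 0.53π²/2.4² ≈ 0.908
  n=2: λ₂ = 2.12π²/2.4² ≈ 3.633 (4× faster decay)
  n=3: λ₃ = 4.77π²/2.4² ≈ 8.173 (9× faster decay)
As t → ∞, higher modes decay exponentially faster. The n=1 mode dominates: T ~ c₁ sin(πx/2.4) e^{-λ₁t}.
Decay rate: λ₁ = 0.53π²/2.4² ≈ 0.908.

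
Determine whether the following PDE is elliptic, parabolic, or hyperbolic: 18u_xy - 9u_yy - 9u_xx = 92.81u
Rewriting in standard form: -9u_xx + 18u_xy - 9u_yy - 92.81u = 0. Coefficients: A = -9, B = 18, C = -9. B² - 4AC = 0, which is zero, so the equation is parabolic.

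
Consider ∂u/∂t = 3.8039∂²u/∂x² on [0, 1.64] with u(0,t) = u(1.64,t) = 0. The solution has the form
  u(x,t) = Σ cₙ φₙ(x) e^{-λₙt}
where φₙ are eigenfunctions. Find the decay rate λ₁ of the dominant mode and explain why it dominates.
Eigenvalues: λₙ = 3.8039n²π²/1.64².
First three modes:
  n=1: λ₁ = 3.8039π²/1.64² ≈ 13.959
  n=2: λ₂ = 15.2156π²/1.64² ≈ 55.834 (4× faster decay)
  n=3: λ₃ = 34.2351π²/1.64² ≈ 125.627 (9× faster decay)
As t → ∞, higher modes decay exponentially faster. The n=1 mode dominates: u ~ c₁ sin(πx/1.64) e^{-λ₁t}.
Decay rate: λ₁ = 3.8039π²/1.64² ≈ 13.959.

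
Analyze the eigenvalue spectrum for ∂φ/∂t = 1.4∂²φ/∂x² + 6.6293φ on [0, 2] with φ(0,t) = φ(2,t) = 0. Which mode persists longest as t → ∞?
Eigenvalues: λₙ = 1.4n²π²/2² - 6.6293.
First three modes:
  n=1: λ₁ = 1.4π²/2² - 6.6293 ≈ -3.175
  n=2: λ₂ = 5.6π²/2² - 6.6293 ≈ 7.188
  n=3: λ₃ = 12.6π²/2² - 6.6293 ≈ 24.46
Since 1.4π²/2² ≈ 3.454 < 6.6293, λ₁ < 0.
The n=1 mode grows fastest (−λₙ is largest for n=1) → dominates.
Asymptotic: φ ~ c₁ sin(πx/2) e^{3.175t} (exponential growth at rate −λ₁ ≈ 3.175).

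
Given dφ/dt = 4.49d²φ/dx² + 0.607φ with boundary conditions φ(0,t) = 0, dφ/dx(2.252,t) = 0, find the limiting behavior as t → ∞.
φ → 0. Diffusion dominates reaction (r=0.607 < κπ²/(4L²)≈2.18); solution decays.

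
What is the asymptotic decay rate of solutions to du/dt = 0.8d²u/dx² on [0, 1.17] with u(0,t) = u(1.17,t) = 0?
Eigenvalues: λₙ = 0.8n²π²/1.17².
First three modes:
  n=1: λ₁ = 0.8π²/1.17² ≈ 5.768
  n=2: λ₂ = 3.2π²/1.17² ≈ 23.072 (4× faster decay)
  n=3: λ₃ = 7.2π²/1.17² ≈ 51.911 (9× faster decay)
As t → ∞, higher modes decay exponentially faster. The n=1 mode dominates: u ~ c₁ sin(πx/1.17) e^{-λ₁t}.
Decay rate: λ₁ = 0.8π²/1.17² ≈ 5.768.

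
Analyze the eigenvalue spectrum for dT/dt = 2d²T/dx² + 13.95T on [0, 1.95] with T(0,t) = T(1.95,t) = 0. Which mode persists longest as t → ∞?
Eigenvalues: λₙ = 2n²π²/1.95² - 13.95.
First three modes:
  n=1: λ₁ = 2π²/1.95² - 13.95 ≈ -8.759
  n=2: λ₂ = 8π²/1.95² - 13.95 ≈ 6.814
  n=3: λ₃ = 18π²/1.95² - 13.95 ≈ 32.77
Since 2π²/1.95² ≈ 5.191 < 13.95, λ₁ < 0.
The n=1 mode grows fastest (−λₙ is largest for n=1) → dominates.
Asymptotic: T ~ c₁ sin(πx/1.95) e^{8.759t} (exponential growth at rate −λ₁ ≈ 8.759).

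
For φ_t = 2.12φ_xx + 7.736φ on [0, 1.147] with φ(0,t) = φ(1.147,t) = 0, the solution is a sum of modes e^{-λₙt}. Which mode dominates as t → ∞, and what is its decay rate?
Eigenvalues: λₙ = 2.12n²π²/1.147² - 7.736.
First three modes:
  n=1: λ₁ = 2.12π²/1.147² - 7.736 ≈ 8.168
  n=2: λ₂ = 8.48π²/1.147² - 7.736 ≈ 55.88
  n=3: λ₃ = 19.08π²/1.147² - 7.736 ≈ 135.401
Since 2.12π²/1.147² ≈ 15.904 > 7.736, all λₙ > 0.
The n=1 mode decays slowest → dominates as t → ∞.
Asymptotic: φ ~ c₁ sin(πx/1.147) e^{-λ₁t} with decay rate λ₁ ≈ 8.168.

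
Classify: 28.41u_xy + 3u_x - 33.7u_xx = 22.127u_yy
Rewriting in standard form: -33.7u_xx + 28.41u_xy - 22.127u_yy + 3u_x = 0. Elliptic (discriminant = -2175.5915).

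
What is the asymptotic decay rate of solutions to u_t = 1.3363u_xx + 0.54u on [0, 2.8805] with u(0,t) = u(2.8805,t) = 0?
Eigenvalues: λₙ = 1.3363n²π²/2.8805² - 0.54.
First three modes:
  n=1: λ₁ = 1.3363π²/2.8805² - 0.54 ≈ 1.05
  n=2: λ₂ = 5.3452π²/2.8805² - 0.54 ≈ 5.818
  n=3: λ₃ = 12.0267π²/2.8805² - 0.54 ≈ 13.766
Since 1.3363π²/2.8805² ≈ 1.59 > 0.54, all λₙ > 0.
The n=1 mode decays slowest → dominates as t → ∞.
Asymptotic: u ~ c₁ sin(πx/2.8805) e^{-λ₁t} with decay rate λ₁ ≈ 1.05.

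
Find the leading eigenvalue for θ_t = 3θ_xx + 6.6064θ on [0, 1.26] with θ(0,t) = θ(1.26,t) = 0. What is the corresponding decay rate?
Eigenvalues: λₙ = 3n²π²/1.26² - 6.6064.
First three modes:
  n=1: λ₁ = 3π²/1.26² - 6.6064 ≈ 12.044
  n=2: λ₂ = 12π²/1.26² - 6.6064 ≈ 67.994
  n=3: λ₃ = 27π²/1.26² - 6.6064 ≈ 161.244
Since 3π²/1.26² ≈ 18.65 > 6.6064, all λₙ > 0.
The n=1 mode decays slowest → dominates as t → ∞.
Asymptotic: θ ~ c₁ sin(πx/1.26) e^{-λ₁t} with decay rate λ₁ ≈ 12.044.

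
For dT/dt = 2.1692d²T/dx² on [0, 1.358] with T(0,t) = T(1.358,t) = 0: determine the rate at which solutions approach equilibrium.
Eigenvalues: λₙ = 2.1692n²π²/1.358².
First three modes:
  n=1: λ₁ = 2.1692π²/1.358² ≈ 11.609
  n=2: λ₂ = 8.6768π²/1.358² ≈ 46.437 (4× faster decay)
  n=3: λ₃ = 19.5228π²/1.358² ≈ 104.482 (9× faster decay)
As t → ∞, higher modes decay exponentially faster. The n=1 mode dominates: T ~ c₁ sin(πx/1.358) e^{-λ₁t}.
Decay rate: λ₁ = 2.1692π²/1.358² ≈ 11.609.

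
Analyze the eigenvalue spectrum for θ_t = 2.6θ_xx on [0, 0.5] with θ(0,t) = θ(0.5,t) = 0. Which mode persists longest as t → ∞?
Eigenvalues: λₙ = 2.6n²π²/0.5².
First three modes:
  n=1: λ₁ = 2.6π²/0.5² ≈ 102.644
  n=2: λ₂ = 10.4π²/0.5² ≈ 410.576 (4× faster decay)
  n=3: λ₃ = 23.4π²/0.5² ≈ 923.795 (9× faster decay)
As t → ∞, higher modes decay exponentially faster. The n=1 mode dominates: θ ~ c₁ sin(πx/0.5) e^{-λ₁t}.
Decay rate: λ₁ = 2.6π²/0.5² ≈ 102.644.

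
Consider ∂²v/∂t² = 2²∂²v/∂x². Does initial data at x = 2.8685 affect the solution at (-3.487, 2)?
No. The domain of dependence is [-7.487, 0.513], and 2.8685 is outside this interval.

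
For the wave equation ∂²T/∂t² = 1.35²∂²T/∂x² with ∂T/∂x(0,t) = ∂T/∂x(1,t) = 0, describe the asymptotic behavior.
T oscillates about a mean that drifts linearly in t (generically unbounded; no decay). There is no damping, so the nonconstant modes persist as standing waves (energy conserved, no decay). But with Neumann conditions at both ends the constant mode has eigenvalue 0: the spatial mean M(t) of T satisfies M'' = 0, so M(t) = M(0) + M'(0)·t. Unless the initial velocity has zero mean (∫T_t(x,0)dx = 0), the solution grows linearly in t (unbounded, though not exponentially); if it does have zero mean, the solution stays bounded and simply oscillates.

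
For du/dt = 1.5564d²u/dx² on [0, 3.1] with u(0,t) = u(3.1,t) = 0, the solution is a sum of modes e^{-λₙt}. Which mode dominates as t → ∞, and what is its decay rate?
Eigenvalues: λₙ = 1.5564n²π²/3.1².
First three modes:
  n=1: λ₁ = 1.5564π²/3.1² ≈ 1.598
  n=2: λ₂ = 6.2256π²/3.1² ≈ 6.394 (4× faster decay)
  n=3: λ₃ = 14.0076π²/3.1² ≈ 14.386 (9× faster decay)
As t → ∞, higher modes decay exponentially faster. The n=1 mode dominates: u ~ c₁ sin(πx/3.1) e^{-λ₁t}.
Decay rate: λ₁ = 1.5564π²/3.1² ≈ 1.598.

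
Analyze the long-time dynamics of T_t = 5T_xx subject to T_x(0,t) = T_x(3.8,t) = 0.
Long-time behavior: T → constant (steady state). Heat is conserved (no flux at boundaries); solution approaches the spatial average.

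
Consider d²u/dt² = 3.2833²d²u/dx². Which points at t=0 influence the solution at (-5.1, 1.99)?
Domain of dependence: [-11.633767, 1.433767]. Signals travel at speed 3.2833, so data within |x - -5.1| ≤ 3.2833·1.99 = 6.533767 can reach the point.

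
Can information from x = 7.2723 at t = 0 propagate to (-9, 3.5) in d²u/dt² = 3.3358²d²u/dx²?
No. The domain of dependence is [-20.6753, 2.6753], and 7.2723 is outside this interval.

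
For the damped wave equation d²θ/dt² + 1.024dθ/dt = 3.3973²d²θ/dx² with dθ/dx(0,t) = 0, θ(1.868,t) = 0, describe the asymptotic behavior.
θ → 0. Damping (γ=1.024) dissipates energy; oscillations decay exponentially.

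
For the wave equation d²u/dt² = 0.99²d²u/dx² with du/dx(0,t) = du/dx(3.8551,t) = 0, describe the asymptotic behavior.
u oscillates about a mean that drifts linearly in t (generically unbounded; no decay). There is no damping, so the nonconstant modes persist as standing waves (energy conserved, no decay). But with Neumann conditions at both ends the constant mode has eigenvalue 0: the spatial mean M(t) of u satisfies M'' = 0, so M(t) = M(0) + M'(0)·t. Unless the initial velocity has zero mean (∫u_t(x,0)dx = 0), the solution grows linearly in t (unbounded, though not exponentially); if it does have zero mean, the solution stays bounded and simply oscillates.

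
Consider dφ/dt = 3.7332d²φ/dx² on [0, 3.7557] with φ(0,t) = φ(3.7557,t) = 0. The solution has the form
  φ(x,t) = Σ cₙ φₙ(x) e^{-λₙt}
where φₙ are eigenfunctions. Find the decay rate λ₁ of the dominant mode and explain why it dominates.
Eigenvalues: λₙ = 3.7332n²π²/3.7557².
First three modes:
  n=1: λ₁ = 3.7332π²/3.7557² ≈ 2.612
  n=2: λ₂ = 14.9328π²/3.7557² ≈ 10.449 (4× faster decay)
  n=3: λ₃ = 33.5988π²/3.7557² ≈ 23.509 (9× faster decay)
As t → ∞, higher modes decay exponentially faster. The n=1 mode dominates: φ ~ c₁ sin(πx/3.7557) e^{-λ₁t}.
Decay rate: λ₁ = 3.7332π²/3.7557² ≈ 2.612.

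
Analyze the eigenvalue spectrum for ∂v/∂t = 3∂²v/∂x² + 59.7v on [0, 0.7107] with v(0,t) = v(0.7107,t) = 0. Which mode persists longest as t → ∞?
Eigenvalues: λₙ = 3n²π²/0.7107² - 59.7.
First three modes:
  n=1: λ₁ = 3π²/0.7107² - 59.7 ≈ -1.08
  n=2: λ₂ = 12π²/0.7107² - 59.7 ≈ 174.781
  n=3: λ₃ = 27π²/0.7107² - 59.7 ≈ 467.883
Since 3π²/0.7107² ≈ 58.62 < 59.7, λ₁ < 0.
The n=1 mode grows fastest (−λₙ is largest for n=1) → dominates.
Asymptotic: v ~ c₁ sin(πx/0.7107) e^{1.08t} (exponential growth at rate −λ₁ ≈ 1.08).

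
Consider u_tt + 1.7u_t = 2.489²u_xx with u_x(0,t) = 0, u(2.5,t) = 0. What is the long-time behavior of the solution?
As t → ∞, u → 0. Damping (γ=1.7) dissipates energy; oscillations decay exponentially.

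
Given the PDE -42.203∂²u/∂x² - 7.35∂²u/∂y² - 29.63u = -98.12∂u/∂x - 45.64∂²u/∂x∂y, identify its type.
Rewriting in standard form: -42.203∂²u/∂x² + 45.64∂²u/∂x∂y - 7.35∂²u/∂y² + 98.12∂u/∂x - 29.63u = 0. The second-order coefficients are A = -42.203, B = 45.64, C = -7.35. Since B² - 4AC = 842.2414 > 0, this is a hyperbolic PDE.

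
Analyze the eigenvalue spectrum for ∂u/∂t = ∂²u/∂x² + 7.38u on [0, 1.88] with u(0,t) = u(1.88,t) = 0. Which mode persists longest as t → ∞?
Eigenvalues: λₙ = n²π²/1.88² - 7.38.
First three modes:
  n=1: λ₁ = π²/1.88² - 7.38 ≈ -4.588
  n=2: λ₂ = 4π²/1.88² - 7.38 ≈ 3.79
  n=3: λ₃ = 9π²/1.88² - 7.38 ≈ 17.752
Since π²/1.88² ≈ 2.792 < 7.38, λ₁ < 0.
The n=1 mode grows fastest (−λₙ is largest for n=1) → dominates.
Asymptotic: u ~ c₁ sin(πx/1.88) e^{4.588t} (exponential growth at rate −λ₁ ≈ 4.588).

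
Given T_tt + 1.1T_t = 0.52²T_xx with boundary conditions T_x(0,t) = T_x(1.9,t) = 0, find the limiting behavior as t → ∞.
T → constant (steady state). Damping (γ=1.1) dissipates the nonconstant modes; with Neumann BCs the spatial average obeys M''+γM'=0 and tends to a finite limit.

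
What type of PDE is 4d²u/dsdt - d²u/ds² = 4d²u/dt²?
Rewriting in standard form: -d²u/ds² + 4d²u/dsdt - 4d²u/dt² = 0. With A = -1, B = 4, C = -4, the discriminant is 0. This is a parabolic PDE.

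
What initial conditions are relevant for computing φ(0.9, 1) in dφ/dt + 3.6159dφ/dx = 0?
A single point: x = -2.7159. The characteristic through (0.9, 1) is x - 3.6159t = const, so x = 0.9 - 3.6159·1 = -2.7159.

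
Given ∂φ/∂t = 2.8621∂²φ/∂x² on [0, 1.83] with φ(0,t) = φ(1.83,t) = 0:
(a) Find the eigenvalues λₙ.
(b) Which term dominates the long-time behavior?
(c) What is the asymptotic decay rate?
Eigenvalues: λₙ = 2.8621n²π²/1.83².
First three modes:
  n=1: λ₁ = 2.8621π²/1.83² ≈ 8.435
  n=2: λ₂ = 11.4484π²/1.83² ≈ 33.74 (4× faster decay)
  n=3: λ₃ = 25.7589π²/1.83² ≈ 75.915 (9× faster decay)
As t → ∞, higher modes decay exponentially faster. The n=1 mode dominates: φ ~ c₁ sin(πx/1.83) e^{-λ₁t}.
Decay rate: λ₁ = 2.8621π²/1.83² ≈ 8.435.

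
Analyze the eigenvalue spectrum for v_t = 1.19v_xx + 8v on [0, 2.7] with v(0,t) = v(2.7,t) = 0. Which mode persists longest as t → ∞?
Eigenvalues: λₙ = 1.19n²π²/2.7² - 8.
First three modes:
  n=1: λ₁ = 1.19π²/2.7² - 8 ≈ -6.389
  n=2: λ₂ = 4.76π²/2.7² - 8 ≈ -1.556
  n=3: λ₃ = 10.71π²/2.7² - 8 ≈ 6.5
Since 1.19π²/2.7² ≈ 1.611 < 8, λ₁ < 0.
The n=1 mode grows fastest (−λₙ is largest for n=1) → dominates.
Asymptotic: v ~ c₁ sin(πx/2.7) e^{6.389t} (exponential growth at rate −λ₁ ≈ 6.389).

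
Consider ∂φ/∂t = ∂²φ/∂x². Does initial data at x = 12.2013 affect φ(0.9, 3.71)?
Yes, for any finite x. The heat equation has infinite propagation speed, so all initial data affects all points at any t > 0.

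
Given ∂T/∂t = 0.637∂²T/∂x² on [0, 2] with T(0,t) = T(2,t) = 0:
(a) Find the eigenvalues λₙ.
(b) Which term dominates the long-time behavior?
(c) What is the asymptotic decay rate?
Eigenvalues: λₙ = 0.637n²π²/2².
First three modes:
  n=1: λ₁ = 0.637π²/2² ≈ 1.572
  n=2: λ₂ = 2.548π²/2² ≈ 6.287 (4× faster decay)
  n=3: λ₃ = 5.733π²/2² ≈ 14.146 (9× faster decay)
As t → ∞, higher modes decay exponentially faster. The n=1 mode dominates: T ~ c₁ sin(πx/2) e^{-λ₁t}.
Decay rate: λ₁ = 0.637π²/2² ≈ 1.572.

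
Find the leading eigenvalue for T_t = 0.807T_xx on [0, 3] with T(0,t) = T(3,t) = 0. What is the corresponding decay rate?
Eigenvalues: λₙ = 0.807n²π²/3².
First three modes:
  n=1: λ₁ = 0.807π²/3² ≈ 0.885
  n=2: λ₂ = 3.228π²/3² ≈ 3.54 (4× faster decay)
  n=3: λ₃ = 7.263π²/3² ≈ 7.965 (9× faster decay)
As t → ∞, higher modes decay exponentially faster. The n=1 mode dominates: T ~ c₁ sin(πx/3) e^{-λ₁t}.
Decay rate: λ₁ = 0.807π²/3² ≈ 0.885.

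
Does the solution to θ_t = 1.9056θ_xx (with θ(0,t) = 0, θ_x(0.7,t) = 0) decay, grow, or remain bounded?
θ → 0. Heat escapes through the Dirichlet boundary.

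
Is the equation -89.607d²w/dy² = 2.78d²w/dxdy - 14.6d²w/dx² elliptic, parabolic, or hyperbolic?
Rewriting in standard form: 14.6d²w/dx² - 2.78d²w/dxdy - 89.607d²w/dy² = 0. Computing B² - 4AC with A = 14.6, B = -2.78, C = -89.607: discriminant = 5240.7772 (positive). Answer: hyperbolic.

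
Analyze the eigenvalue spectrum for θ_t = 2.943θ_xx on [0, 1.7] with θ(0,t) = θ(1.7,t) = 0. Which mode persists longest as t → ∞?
Eigenvalues: λₙ = 2.943n²π²/1.7².
First three modes:
  n=1: λ₁ = 2.943π²/1.7² ≈ 10.051
  n=2: λ₂ = 11.772π²/1.7² ≈ 40.202 (4× faster decay)
  n=3: λ₃ = 26.487π²/1.7² ≈ 90.455 (9× faster decay)
As t → ∞, higher modes decay exponentially faster. The n=1 mode dominates: θ ~ c₁ sin(πx/1.7) e^{-λ₁t}.
Decay rate: λ₁ = 2.943π²/1.7² ≈ 10.051.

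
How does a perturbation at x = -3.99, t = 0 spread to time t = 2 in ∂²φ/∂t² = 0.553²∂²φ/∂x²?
Domain of influence: [-5.096, -2.884]. Data at x = -3.99 spreads outward at speed 0.553.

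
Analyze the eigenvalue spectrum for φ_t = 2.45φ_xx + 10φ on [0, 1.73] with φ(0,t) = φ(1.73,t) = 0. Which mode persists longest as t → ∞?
Eigenvalues: λₙ = 2.45n²π²/1.73² - 10.
First three modes:
  n=1: λ₁ = 2.45π²/1.73² - 10 ≈ -1.921
  n=2: λ₂ = 9.8π²/1.73² - 10 ≈ 22.317
  n=3: λ₃ = 22.05π²/1.73² - 10 ≈ 62.714
Since 2.45π²/1.73² ≈ 8.079 < 10, λ₁ < 0.
The n=1 mode grows fastest (−λₙ is largest for n=1) → dominates.
Asymptotic: φ ~ c₁ sin(πx/1.73) e^{1.921t} (exponential growth at rate −λ₁ ≈ 1.921).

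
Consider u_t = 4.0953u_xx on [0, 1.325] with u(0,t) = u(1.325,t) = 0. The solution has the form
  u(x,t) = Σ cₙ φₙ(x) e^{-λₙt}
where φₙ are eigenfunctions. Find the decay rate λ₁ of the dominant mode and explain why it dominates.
Eigenvalues: λₙ = 4.0953n²π²/1.325².
First three modes:
  n=1: λ₁ = 4.0953π²/1.325² ≈ 23.023
  n=2: λ₂ = 16.3812π²/1.325² ≈ 92.09 (4× faster decay)
  n=3: λ₃ = 36.8577π²/1.325² ≈ 207.203 (9× faster decay)
As t → ∞, higher modes decay exponentially faster. The n=1 mode dominates: u ~ c₁ sin(πx/1.325) e^{-λ₁t}.
Decay rate: λ₁ = 4.0953π²/1.325² ≈ 23.023.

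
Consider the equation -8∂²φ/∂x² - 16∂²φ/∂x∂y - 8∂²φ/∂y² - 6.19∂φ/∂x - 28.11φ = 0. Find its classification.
Parabolic. (A = -8, B = -16, C = -8 gives B² - 4AC = 0.)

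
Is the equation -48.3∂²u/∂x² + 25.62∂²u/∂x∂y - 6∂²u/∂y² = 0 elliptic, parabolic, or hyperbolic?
Computing B² - 4AC with A = -48.3, B = 25.62, C = -6: discriminant = -502.8156 (negative). Answer: elliptic.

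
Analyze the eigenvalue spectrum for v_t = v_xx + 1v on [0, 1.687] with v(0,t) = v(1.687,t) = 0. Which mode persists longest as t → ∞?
Eigenvalues: λₙ = n²π²/1.687² - 1.
First three modes:
  n=1: λ₁ = π²/1.687² - 1 ≈ 2.468
  n=2: λ₂ = 4π²/1.687² - 1 ≈ 12.872
  n=3: λ₃ = 9π²/1.687² - 1 ≈ 30.211
Since π²/1.687² ≈ 3.468 > 1, all λₙ > 0.
The n=1 mode decays slowest → dominates as t → ∞.
Asymptotic: v ~ c₁ sin(πx/1.687) e^{-λ₁t} with decay rate λ₁ ≈ 2.468.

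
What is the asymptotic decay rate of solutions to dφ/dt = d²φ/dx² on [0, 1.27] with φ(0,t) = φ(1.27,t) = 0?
Eigenvalues: λₙ = n²π²/1.27².
First three modes:
  n=1: λ₁ = π²/1.27² ≈ 6.119
  n=2: λ₂ = 4π²/1.27² ≈ 24.477 (4× faster decay)
  n=3: λ₃ = 9π²/1.27² ≈ 55.073 (9× faster decay)
As t → ∞, higher modes decay exponentially faster. The n=1 mode dominates: φ ~ c₁ sin(πx/1.27) e^{-λ₁t}.
Decay rate: λ₁ = π²/1.27² ≈ 6.119.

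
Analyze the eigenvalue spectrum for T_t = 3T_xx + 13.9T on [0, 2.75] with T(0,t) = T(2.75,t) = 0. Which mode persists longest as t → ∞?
Eigenvalues: λₙ = 3n²π²/2.75² - 13.9.
First three modes:
  n=1: λ₁ = 3π²/2.75² - 13.9 ≈ -9.985
  n=2: λ₂ = 12π²/2.75² - 13.9 ≈ 1.761
  n=3: λ₃ = 27π²/2.75² - 13.9 ≈ 21.337
Since 3π²/2.75² ≈ 3.915 < 13.9, λ₁ < 0.
The n=1 mode grows fastest (−λₙ is largest for n=1) → dominates.
Asymptotic: T ~ c₁ sin(πx/2.75) e^{9.985t} (exponential growth at rate −λ₁ ≈ 9.985).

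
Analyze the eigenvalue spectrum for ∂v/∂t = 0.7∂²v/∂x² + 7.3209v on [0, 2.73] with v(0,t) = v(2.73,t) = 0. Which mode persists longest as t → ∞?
Eigenvalues: λₙ = 0.7n²π²/2.73² - 7.3209.
First three modes:
  n=1: λ₁ = 0.7π²/2.73² - 7.3209 ≈ -6.394
  n=2: λ₂ = 2.8π²/2.73² - 7.3209 ≈ -3.613
  n=3: λ₃ = 6.3π²/2.73² - 7.3209 ≈ 1.022
Since 0.7π²/2.73² ≈ 0.927 < 7.3209, λ₁ < 0.
The n=1 mode grows fastest (−λₙ is largest for n=1) → dominates.
Asymptotic: v ~ c₁ sin(πx/2.73) e^{6.394t} (exponential growth at rate −λ₁ ≈ 6.394).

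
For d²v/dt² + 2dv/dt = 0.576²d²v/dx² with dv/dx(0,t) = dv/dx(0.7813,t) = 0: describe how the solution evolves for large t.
v → constant (steady state). Damping (γ=2) dissipates the nonconstant modes; with Neumann BCs the spatial average obeys M''+γM'=0 and tends to a finite limit.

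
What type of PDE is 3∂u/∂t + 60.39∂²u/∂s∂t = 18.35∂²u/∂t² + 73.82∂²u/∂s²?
Rewriting in standard form: -73.82∂²u/∂s² + 60.39∂²u/∂s∂t - 18.35∂²u/∂t² + 3∂u/∂t = 0. With A = -73.82, B = 60.39, C = -18.35, the discriminant is -1771.4359. This is an elliptic PDE.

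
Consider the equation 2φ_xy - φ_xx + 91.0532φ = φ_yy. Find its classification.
Rewriting in standard form: -φ_xx + 2φ_xy - φ_yy + 91.0532φ = 0. Parabolic. (A = -1, B = 2, C = -1 gives B² - 4AC = 0.)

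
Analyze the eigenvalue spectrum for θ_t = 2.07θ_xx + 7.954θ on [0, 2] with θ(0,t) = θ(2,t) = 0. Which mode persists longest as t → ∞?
Eigenvalues: λₙ = 2.07n²π²/2² - 7.954.
First three modes:
  n=1: λ₁ = 2.07π²/2² - 7.954 ≈ -2.846
  n=2: λ₂ = 8.28π²/2² - 7.954 ≈ 12.476
  n=3: λ₃ = 18.63π²/2² - 7.954 ≈ 38.014
Since 2.07π²/2² ≈ 5.108 < 7.954, λ₁ < 0.
The n=1 mode grows fastest (−λₙ is largest for n=1) → dominates.
Asymptotic: θ ~ c₁ sin(πx/2) e^{2.846t} (exponential growth at rate −λ₁ ≈ 2.846).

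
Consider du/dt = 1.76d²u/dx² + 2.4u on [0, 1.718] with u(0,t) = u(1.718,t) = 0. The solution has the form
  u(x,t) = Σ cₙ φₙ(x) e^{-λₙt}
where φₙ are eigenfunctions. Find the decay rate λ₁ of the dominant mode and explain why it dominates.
Eigenvalues: λₙ = 1.76n²π²/1.718² - 2.4.
First three modes:
  n=1: λ₁ = 1.76π²/1.718² - 2.4 ≈ 3.485
  n=2: λ₂ = 7.04π²/1.718² - 2.4 ≈ 21.141
  n=3: λ₃ = 15.84π²/1.718² - 2.4 ≈ 50.567
Since 1.76π²/1.718² ≈ 5.885 > 2.4, all λₙ > 0.
The n=1 mode decays slowest → dominates as t → ∞.
Asymptotic: u ~ c₁ sin(πx/1.718) e^{-λ₁t} with decay rate λ₁ ≈ 3.485.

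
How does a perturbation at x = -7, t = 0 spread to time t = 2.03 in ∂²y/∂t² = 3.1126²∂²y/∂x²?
Domain of influence: [-13.318578, -0.681422]. Data at x = -7 spreads outward at speed 3.1126.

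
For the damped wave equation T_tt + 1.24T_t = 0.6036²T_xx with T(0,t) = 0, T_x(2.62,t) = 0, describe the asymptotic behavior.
T → 0. Damping (γ=1.24) dissipates energy; oscillations decay exponentially.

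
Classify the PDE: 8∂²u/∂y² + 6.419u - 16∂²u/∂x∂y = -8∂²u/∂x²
Rewriting in standard form: 8∂²u/∂x² - 16∂²u/∂x∂y + 8∂²u/∂y² + 6.419u = 0. A = 8, B = -16, C = 8. Discriminant B² - 4AC = 0. Since 0 = 0, parabolic.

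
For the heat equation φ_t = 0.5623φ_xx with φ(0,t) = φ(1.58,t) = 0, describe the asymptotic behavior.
φ → 0. Heat diffuses out through both boundaries.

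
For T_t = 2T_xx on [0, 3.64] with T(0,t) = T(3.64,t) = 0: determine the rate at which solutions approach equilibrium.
Eigenvalues: λₙ = 2n²π²/3.64².
First three modes:
  n=1: λ₁ = 2π²/3.64² ≈ 1.49
  n=2: λ₂ = 8π²/3.64² ≈ 5.959 (4× faster decay)
  n=3: λ₃ = 18π²/3.64² ≈ 13.408 (9× faster decay)
As t → ∞, higher modes decay exponentially faster. The n=1 mode dominates: T ~ c₁ sin(πx/3.64) e^{-λ₁t}.
Decay rate: λ₁ = 2π²/3.64² ≈ 1.49.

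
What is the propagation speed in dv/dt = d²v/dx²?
Infinite. The heat equation is parabolic, not hyperbolic, so disturbances propagate instantly.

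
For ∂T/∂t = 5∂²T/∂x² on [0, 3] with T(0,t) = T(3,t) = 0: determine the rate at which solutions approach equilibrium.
Eigenvalues: λₙ = 5n²π²/3².
First three modes:
  n=1: λ₁ = 5π²/3² ≈ 5.483
  n=2: λ₂ = 20π²/3² ≈ 21.932 (4× faster decay)
  n=3: λ₃ = 45π²/3² ≈ 49.348 (9× faster decay)
As t → ∞, higher modes decay exponentially faster. The n=1 mode dominates: T ~ c₁ sin(πx/3) e^{-λ₁t}.
Decay rate: λ₁ = 5π²/3² ≈ 5.483.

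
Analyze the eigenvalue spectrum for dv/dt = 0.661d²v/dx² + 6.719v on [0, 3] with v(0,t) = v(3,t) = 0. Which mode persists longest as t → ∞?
Eigenvalues: λₙ = 0.661n²π²/3² - 6.719.
First three modes:
  n=1: λ₁ = 0.661π²/3² - 6.719 ≈ -5.994
  n=2: λ₂ = 2.644π²/3² - 6.719 ≈ -3.82
  n=3: λ₃ = 5.949π²/3² - 6.719 ≈ -0.195
Since 0.661π²/3² ≈ 0.725 < 6.719, λ₁ < 0.
The n=1 mode grows fastest (−λₙ is largest for n=1) → dominates.
Asymptotic: v ~ c₁ sin(πx/3) e^{5.994t} (exponential growth at rate −λ₁ ≈ 5.994).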